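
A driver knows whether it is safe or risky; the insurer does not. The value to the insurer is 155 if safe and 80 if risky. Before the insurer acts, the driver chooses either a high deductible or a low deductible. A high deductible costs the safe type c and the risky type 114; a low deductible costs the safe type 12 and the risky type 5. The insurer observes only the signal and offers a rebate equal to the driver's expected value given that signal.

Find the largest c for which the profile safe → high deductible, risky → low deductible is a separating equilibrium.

Under separation: high deductible → safe (pays 155); low deductible → risky (pays 80).
Risky: 80 − 5 = 75 ≥ 155 − 114 = 41. Holds regardless of c. ✓
Safe: 155 − c ≥ 80 − 12, so c ≤ 155 − 68 = 87.

87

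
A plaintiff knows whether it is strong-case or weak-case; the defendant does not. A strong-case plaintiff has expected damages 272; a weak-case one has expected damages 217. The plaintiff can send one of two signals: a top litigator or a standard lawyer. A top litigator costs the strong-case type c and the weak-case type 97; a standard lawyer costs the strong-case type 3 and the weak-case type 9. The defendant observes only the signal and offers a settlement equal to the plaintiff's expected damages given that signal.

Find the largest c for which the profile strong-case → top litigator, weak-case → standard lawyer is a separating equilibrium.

58

Under separation: top litigator → strong-case (pays 272); standard lawyer → weak-case (pays 217).
Weak-case: 217 − 9 = 208 ≥ 272 − 97 = 175. Holds regardless of c. ✓
Strong-case: 272 − c ≥ 217 − 3, so c ≤ 272 − 214 = 58.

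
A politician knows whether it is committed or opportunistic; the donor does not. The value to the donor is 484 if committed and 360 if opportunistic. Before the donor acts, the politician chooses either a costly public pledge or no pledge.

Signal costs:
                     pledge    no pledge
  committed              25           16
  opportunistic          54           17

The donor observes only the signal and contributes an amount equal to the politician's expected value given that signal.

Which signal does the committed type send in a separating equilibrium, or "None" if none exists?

None

Try committed → pledge, opportunistic → no pledge:
  If types separate, pledge earns payment 484 and no pledge earns 360.
  Committed: pledge gives 484 − 25 = 459; no pledge gives 360 − 16 = 344. No deviation. ✓
  Opportunistic: no pledge gives 360 − 17 = 343; pledge gives 484 − 54 = 430. Would deviate. ✗
Try committed → no pledge, opportunistic → pledge:
  If types separate, no pledge earns payment 484 and pledge earns 360.
  Committed: no pledge gives 484 − 16 = 468; pledge gives 360 − 25 = 335. No deviation. ✓
  Opportunistic: pledge gives 360 − 54 = 306; no pledge gives 484 − 17 = 467. Would deviate. ✗
Neither assignment is incentive-compatible.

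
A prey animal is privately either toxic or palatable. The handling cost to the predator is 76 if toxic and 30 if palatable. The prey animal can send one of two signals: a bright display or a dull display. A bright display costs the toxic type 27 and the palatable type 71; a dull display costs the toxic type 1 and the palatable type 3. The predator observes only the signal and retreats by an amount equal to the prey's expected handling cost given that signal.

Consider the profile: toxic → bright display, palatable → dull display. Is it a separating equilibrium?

Yes

If types separate, bright display earns payment 76 and dull display earns 30.
Toxic: bright display gives 76 − 27 = 49; dull display gives 30 − 1 = 29. No deviation. ✓
Palatable: dull display gives 30 − 3 = 27; bright display gives 76 − 71 = 5. No deviation. ✓
Neither type gains from mimicking the other.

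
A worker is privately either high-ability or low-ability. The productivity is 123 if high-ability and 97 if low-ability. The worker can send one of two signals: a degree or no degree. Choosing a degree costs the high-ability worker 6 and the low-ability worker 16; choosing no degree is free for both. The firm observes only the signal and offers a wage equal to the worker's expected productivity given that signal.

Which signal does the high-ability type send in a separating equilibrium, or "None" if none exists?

None

Try high-ability → degree, low-ability → no degree:
  If types separate, degree earns payment 123 and no degree earns 97.
  High-ability: degree gives 123 − 6 = 117; no degree gives 97 − 0 = 97. No deviation. ✓
  Low-ability: no degree gives 97 − 0 = 97; degree gives 123 − 16 = 107. Would deviate. ✗
Try high-ability → no degree, low-ability → degree:
  If types separate, no degree earns payment 123 and degree earns 97.
  High-ability: no degree gives 123 − 0 = 123; degree gives 97 − 6 = 91. No deviation. ✓
  Low-ability: degree gives 97 − 16 = 81; no degree gives 123 − 0 = 123. Would deviate. ✗
Neither assignment is incentive-compatible.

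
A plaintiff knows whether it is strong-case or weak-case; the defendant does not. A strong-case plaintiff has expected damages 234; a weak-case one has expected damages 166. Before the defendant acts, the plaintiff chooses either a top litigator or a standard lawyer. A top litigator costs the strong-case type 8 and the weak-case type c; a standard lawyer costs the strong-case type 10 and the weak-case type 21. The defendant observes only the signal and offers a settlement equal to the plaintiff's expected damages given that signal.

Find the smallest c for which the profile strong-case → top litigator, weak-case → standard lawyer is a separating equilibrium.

89

Under separation: top litigator → strong-case (pays 234); standard lawyer → weak-case (pays 166).
Strong-case: 234 − 8 = 226 ≥ 166 − 10 = 156. Holds regardless of c. ✓
Weak-case: 166 − 21 ≥ 234 − c, so c ≥ 234 − 145 = 89.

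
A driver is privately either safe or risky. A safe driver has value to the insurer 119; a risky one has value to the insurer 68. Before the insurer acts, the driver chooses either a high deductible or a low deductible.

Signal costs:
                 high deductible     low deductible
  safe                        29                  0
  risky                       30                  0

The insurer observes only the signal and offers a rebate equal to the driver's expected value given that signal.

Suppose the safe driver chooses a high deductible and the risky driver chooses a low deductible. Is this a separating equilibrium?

Under separation the insurer infers type exactly: high deductible → safe (pays 119), low deductible → risky (pays 68).
Safe: high deductible gives 119 − 29 = 90; low deductible gives 68 − 0 = 68. No deviation. ✓
Risky: low deductible gives 68 − 0 = 68; high deductible gives 119 − 30 = 89. Would deviate. ✗

No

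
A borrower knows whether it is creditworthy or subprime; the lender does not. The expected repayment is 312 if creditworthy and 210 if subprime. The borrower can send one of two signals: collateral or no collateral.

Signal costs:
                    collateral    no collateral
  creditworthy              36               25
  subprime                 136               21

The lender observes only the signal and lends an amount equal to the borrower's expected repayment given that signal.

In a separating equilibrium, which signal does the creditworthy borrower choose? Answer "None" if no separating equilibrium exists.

collateral

Try creditworthy → collateral, subprime → no collateral:
  If types separate, collateral earns payment 312 and no collateral earns 210.
  Creditworthy: collateral gives 312 − 36 = 276; no collateral gives 210 − 25 = 185. No deviation. ✓
  Subprime: no collateral gives 210 − 21 = 189; collateral gives 312 − 136 = 176. No deviation. ✓
Both hold — the creditworthy type sends collateral.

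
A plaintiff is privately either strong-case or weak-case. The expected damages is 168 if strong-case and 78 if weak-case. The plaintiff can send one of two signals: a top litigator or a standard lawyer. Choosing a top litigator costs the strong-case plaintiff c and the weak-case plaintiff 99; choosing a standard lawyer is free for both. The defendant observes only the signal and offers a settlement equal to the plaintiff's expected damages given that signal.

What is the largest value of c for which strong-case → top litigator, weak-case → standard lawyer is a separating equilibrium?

Under separation: top litigator → strong-case (pays 168); standard lawyer → weak-case (pays 78).
Weak-case: 78 − 0 = 78 ≥ 168 − 99 = 69. Holds regardless of c. ✓
Strong-case: 168 − c ≥ 78 − 0, so c ≤ 168 − 78 = 90.

90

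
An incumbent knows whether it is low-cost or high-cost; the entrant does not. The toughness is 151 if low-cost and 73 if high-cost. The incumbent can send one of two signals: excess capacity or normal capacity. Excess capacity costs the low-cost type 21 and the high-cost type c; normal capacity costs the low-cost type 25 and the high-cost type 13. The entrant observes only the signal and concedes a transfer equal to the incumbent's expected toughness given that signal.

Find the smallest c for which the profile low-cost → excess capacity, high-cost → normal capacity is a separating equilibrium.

Under separation: excess capacity → low-cost (pays 151); normal capacity → high-cost (pays 73).
Low-cost: 151 − 21 = 130 ≥ 73 − 25 = 48. Holds regardless of c. ✓
High-cost: 73 − 13 ≥ 151 − c, so c ≥ 151 − 60 = 91.

91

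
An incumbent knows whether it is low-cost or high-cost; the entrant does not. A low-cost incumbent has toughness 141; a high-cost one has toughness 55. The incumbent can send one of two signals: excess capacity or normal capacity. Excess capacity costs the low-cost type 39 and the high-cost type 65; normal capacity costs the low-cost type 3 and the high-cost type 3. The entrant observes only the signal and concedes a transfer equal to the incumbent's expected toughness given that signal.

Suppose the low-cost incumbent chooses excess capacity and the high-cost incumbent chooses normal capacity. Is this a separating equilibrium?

No

Under separation the entrant infers type exactly: excess capacity → low-cost (pays 141), normal capacity → high-cost (pays 55).
Low-cost: excess capacity gives 141 − 39 = 102; normal capacity gives 55 − 3 = 52. No deviation. ✓
High-cost: normal capacity gives 55 − 3 = 52; excess capacity gives 141 − 65 = 76. Would deviate. ✗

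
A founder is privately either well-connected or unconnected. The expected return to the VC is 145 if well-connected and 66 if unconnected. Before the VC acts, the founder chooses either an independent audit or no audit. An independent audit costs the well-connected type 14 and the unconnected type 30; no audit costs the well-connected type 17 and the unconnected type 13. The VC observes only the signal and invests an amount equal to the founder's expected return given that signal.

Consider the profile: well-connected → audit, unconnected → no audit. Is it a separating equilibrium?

Under separation the VC infers type exactly: audit → well-connected (pays 145), no audit → unconnected (pays 66).
Well-connected: audit gives 145 − 14 = 131; no audit gives 66 − 17 = 49. No deviation. ✓
Unconnected: no audit gives 66 − 13 = 53; audit gives 145 − 30 = 115. Would deviate. ✗

No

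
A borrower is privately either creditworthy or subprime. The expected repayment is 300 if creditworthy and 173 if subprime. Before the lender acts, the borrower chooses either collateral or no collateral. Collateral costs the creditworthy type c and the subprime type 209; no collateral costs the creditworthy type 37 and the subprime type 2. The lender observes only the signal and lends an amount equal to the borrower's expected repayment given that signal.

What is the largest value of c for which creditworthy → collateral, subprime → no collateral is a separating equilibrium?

Under separation: collateral → creditworthy (pays 300); no collateral → subprime (pays 173).
Subprime: 173 − 2 = 171 ≥ 300 − 209 = 91. Holds regardless of c. ✓
Creditworthy: 300 − c ≥ 173 − 37, so c ≤ 300 − 136 = 164.

164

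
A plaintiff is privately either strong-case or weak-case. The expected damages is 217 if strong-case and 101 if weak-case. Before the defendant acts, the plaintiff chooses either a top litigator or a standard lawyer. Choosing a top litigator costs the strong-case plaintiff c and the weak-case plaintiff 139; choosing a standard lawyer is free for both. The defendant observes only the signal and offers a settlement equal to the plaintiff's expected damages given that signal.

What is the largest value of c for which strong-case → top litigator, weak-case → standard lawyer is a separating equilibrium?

116

Under separation: top litigator → strong-case (pays 217); standard lawyer → weak-case (pays 101).
Weak-case: 101 − 0 = 101 ≥ 217 − 139 = 78. Holds regardless of c. ✓
Strong-case: 217 − c ≥ 101 − 0, so c ≤ 217 − 101 = 116.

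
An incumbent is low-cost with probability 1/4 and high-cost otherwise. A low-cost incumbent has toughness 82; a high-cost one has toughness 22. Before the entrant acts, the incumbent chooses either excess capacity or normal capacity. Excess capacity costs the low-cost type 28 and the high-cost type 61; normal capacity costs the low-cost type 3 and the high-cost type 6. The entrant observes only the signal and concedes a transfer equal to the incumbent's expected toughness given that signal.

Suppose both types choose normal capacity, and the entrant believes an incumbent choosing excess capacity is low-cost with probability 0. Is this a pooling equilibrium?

Yes

On the equilibrium path (normal capacity) the entrant holds the prior 1/4 and pays 1/4·82 + 3/4·22 = 37. Off-path (excess capacity) belief 0 gives 0·82 + 1·22 = 22.
Low-cost: normal capacity gives 37 − 3 = 34; excess capacity gives 22 − 28 = -6. Stays. ✓
High-cost: normal capacity gives 37 − 6 = 31; excess capacity gives 22 − 61 = -39. Stays. ✓
Beliefs are Bayes-consistent on-path and both types best-respond.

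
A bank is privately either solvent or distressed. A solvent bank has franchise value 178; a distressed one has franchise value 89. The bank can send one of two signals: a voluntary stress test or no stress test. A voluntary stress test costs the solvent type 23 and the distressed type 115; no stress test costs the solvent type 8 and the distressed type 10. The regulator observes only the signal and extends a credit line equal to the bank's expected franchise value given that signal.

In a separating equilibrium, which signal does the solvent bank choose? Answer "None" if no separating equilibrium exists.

stress test

Try solvent → stress test, distressed → no stress test:
  If types separate, stress test earns payment 178 and no stress test earns 89.
  Solvent: stress test gives 178 − 23 = 155; no stress test gives 89 − 8 = 81. No deviation. ✓
  Distressed: no stress test gives 89 − 10 = 79; stress test gives 178 − 115 = 63. No deviation. ✓
Both hold — the solvent type sends stress test.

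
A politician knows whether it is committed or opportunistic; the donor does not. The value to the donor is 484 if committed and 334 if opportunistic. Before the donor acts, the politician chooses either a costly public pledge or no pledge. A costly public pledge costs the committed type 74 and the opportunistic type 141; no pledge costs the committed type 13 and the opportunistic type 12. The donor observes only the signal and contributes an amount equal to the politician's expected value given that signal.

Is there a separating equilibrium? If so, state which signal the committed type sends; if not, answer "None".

None

Try committed → pledge, opportunistic → no pledge:
  Under separation the donor infers type exactly: pledge → committed (pays 484), no pledge → opportunistic (pays 334).
  Committed: pledge gives 484 − 74 = 410; no pledge gives 334 − 13 = 321. No deviation. ✓
  Opportunistic: no pledge gives 334 − 12 = 322; pledge gives 484 − 141 = 343. Would deviate. ✗
Try committed → no pledge, opportunistic → pledge:
  Under separation the donor infers type exactly: no pledge → committed (pays 484), pledge → opportunistic (pays 334).
  Committed: no pledge gives 484 − 13 = 471; pledge gives 334 − 74 = 260. No deviation. ✓
  Opportunistic: pledge gives 334 − 141 = 193; no pledge gives 484 − 12 = 472. Would deviate. ✗
Neither assignment is incentive-compatible.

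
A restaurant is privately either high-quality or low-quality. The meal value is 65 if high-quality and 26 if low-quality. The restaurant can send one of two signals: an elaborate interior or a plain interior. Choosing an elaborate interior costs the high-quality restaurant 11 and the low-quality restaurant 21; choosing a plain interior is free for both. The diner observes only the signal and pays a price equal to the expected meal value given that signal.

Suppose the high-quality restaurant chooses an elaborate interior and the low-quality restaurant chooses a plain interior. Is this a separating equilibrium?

If types separate, elaborate interior earns payment 65 and plain interior earns 26.
High-quality: elaborate interior gives 65 − 11 = 54; plain interior gives 26 − 0 = 26. No deviation. ✓
Low-quality: plain interior gives 26 − 0 = 26; elaborate interior gives 65 − 21 = 44. Would deviate. ✗

No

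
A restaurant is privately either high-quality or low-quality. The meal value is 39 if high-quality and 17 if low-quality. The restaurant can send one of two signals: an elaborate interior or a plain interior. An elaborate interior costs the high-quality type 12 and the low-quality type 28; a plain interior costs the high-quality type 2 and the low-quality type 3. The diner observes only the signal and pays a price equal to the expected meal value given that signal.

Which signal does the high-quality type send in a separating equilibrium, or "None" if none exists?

elaborate interior

Try high-quality → elaborate interior, low-quality → plain interior:
  Under separation the diner infers type exactly: elaborate interior → high-quality (pays 39), plain interior → low-quality (pays 17).
  High-quality: elaborate interior gives 39 − 12 = 27; plain interior gives 17 − 2 = 15. No deviation. ✓
  Low-quality: plain interior gives 17 − 3 = 14; elaborate interior gives 39 − 28 = 11. No deviation. ✓
Both hold — the high-quality type sends elaborate interior.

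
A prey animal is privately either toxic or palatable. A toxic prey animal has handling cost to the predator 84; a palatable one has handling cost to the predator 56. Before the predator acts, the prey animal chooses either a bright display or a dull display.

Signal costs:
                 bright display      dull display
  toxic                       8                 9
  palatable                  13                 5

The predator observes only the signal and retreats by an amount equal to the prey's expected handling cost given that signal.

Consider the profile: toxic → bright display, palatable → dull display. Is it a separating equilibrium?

No

Under separation the predator infers type exactly: bright display → toxic (pays 84), dull display → palatable (pays 56).
Toxic: bright display gives 84 − 8 = 76; dull display gives 56 − 9 = 47. No deviation. ✓
Palatable: dull display gives 56 − 5 = 51; bright display gives 84 − 13 = 71. Would deviate. ✗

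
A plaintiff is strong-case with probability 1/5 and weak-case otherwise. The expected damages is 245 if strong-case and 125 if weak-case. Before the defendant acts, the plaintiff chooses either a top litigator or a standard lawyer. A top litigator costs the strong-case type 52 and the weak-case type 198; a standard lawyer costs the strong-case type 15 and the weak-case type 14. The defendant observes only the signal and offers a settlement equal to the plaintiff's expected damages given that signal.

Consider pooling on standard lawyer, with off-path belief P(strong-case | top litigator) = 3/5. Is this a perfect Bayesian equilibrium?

No

On the equilibrium path (standard lawyer) the defendant holds the prior 1/5 and pays 1/5·245 + 4/5·125 = 149. Off-path (top litigator) belief 3/5 gives 3/5·245 + 2/5·125 = 197.
Strong-case: standard lawyer gives 149 − 15 = 134; top litigator gives 197 − 52 = 145. Deviates. ✗
Weak-case: standard lawyer gives 149 − 14 = 135; top litigator gives 197 − 198 = -1. Stays. ✓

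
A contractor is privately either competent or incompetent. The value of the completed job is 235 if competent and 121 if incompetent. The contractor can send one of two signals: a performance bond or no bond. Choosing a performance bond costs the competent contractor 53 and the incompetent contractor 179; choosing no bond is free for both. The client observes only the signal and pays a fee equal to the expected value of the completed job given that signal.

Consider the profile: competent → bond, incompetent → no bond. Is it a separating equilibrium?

Under separation the client infers type exactly: bond → competent (pays 235), no bond → incompetent (pays 121).
Competent: bond gives 235 − 53 = 182; no bond gives 121 − 0 = 121. No deviation. ✓
Incompetent: no bond gives 121 − 0 = 121; bond gives 235 − 179 = 56. No deviation. ✓
Neither type gains from mimicking the other.

Yes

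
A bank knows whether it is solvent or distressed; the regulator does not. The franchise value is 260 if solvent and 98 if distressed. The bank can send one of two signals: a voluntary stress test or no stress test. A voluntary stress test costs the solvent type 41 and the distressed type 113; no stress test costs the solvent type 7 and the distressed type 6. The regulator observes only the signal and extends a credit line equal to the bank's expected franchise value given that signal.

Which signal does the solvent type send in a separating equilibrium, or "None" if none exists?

None

Try solvent → stress test, distressed → no stress test:
  If types separate, stress test earns payment 260 and no stress test earns 98.
  Solvent: stress test gives 260 − 41 = 219; no stress test gives 98 − 7 = 91. No deviation. ✓
  Distressed: no stress test gives 98 − 6 = 92; stress test gives 260 − 113 = 147. Would deviate. ✗
Try solvent → no stress test, distressed → stress test:
  If types separate, no stress test earns payment 260 and stress test earns 98.
  Solvent: no stress test gives 260 − 7 = 253; stress test gives 98 − 41 = 57. No deviation. ✓
  Distressed: stress test gives 98 − 113 = -15; no stress test gives 260 − 6 = 254. Would deviate. ✗
Neither assignment is incentive-compatible.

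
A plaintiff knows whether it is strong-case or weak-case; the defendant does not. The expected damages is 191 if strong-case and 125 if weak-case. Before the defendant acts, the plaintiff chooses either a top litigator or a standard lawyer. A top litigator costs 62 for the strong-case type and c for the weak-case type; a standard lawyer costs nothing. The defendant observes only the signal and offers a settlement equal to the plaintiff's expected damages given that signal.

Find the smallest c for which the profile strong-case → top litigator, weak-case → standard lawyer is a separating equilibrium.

66

Under separation: top litigator → strong-case (pays 191); standard lawyer → weak-case (pays 125).
Strong-case: 191 − 62 = 129 ≥ 125 − 0 = 125. Holds regardless of c. ✓
Weak-case: 125 − 0 ≥ 191 − c, so c ≥ 191 − 125 = 66.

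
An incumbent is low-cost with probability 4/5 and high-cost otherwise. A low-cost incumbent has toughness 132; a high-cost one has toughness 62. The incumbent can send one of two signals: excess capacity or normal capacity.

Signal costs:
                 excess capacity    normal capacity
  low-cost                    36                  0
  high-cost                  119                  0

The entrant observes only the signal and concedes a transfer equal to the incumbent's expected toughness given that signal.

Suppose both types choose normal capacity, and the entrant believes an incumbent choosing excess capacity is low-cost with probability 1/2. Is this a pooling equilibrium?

Yes

On the equilibrium path (normal capacity) the entrant holds the prior 4/5 and pays 4/5·132 + 1/5·62 = 118. Off-path (excess capacity) belief 1/2 gives 1/2·132 + 1/2·62 = 97.
Low-cost: normal capacity gives 118 − 0 = 118; excess capacity gives 97 − 36 = 61. Stays. ✓
High-cost: normal capacity gives 118 − 0 = 118; excess capacity gives 97 − 119 = -22. Stays. ✓
Beliefs are Bayes-consistent on-path and both types best-respond.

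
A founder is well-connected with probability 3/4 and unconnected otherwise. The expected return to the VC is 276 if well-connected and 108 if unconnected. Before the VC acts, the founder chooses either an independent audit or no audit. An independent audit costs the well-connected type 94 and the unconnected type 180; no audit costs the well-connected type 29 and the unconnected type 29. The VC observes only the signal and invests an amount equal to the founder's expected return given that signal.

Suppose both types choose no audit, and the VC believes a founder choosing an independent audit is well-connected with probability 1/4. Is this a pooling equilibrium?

Yes

On the equilibrium path (no audit) the VC holds the prior 3/4 and pays 3/4·276 + 1/4·108 = 234. Off-path (audit) belief 1/4 gives 1/4·276 + 3/4·108 = 150.
Well-connected: no audit gives 234 − 29 = 205; audit gives 150 − 94 = 56. Stays. ✓
Unconnected: no audit gives 234 − 29 = 205; audit gives 150 − 180 = -30. Stays. ✓
Beliefs are Bayes-consistent on-path and both types best-respond.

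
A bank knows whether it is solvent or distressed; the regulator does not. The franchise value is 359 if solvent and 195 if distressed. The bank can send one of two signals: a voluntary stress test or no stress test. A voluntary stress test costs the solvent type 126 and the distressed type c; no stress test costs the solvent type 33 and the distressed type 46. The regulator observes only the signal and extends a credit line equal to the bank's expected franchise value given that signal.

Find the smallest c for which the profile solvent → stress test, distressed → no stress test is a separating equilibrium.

Under separation: stress test → solvent (pays 359); no stress test → distressed (pays 195).
Solvent: 359 − 126 = 233 ≥ 195 − 33 = 162. Holds regardless of c. ✓
Distressed: 195 − 46 ≥ 359 − c, so c ≥ 359 − 149 = 210.

210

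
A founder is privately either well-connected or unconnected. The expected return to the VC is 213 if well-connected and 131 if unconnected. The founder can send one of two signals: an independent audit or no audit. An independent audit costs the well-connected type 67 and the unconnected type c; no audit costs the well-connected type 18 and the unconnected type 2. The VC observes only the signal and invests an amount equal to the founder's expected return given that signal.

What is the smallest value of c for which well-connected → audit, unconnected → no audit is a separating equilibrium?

Under separation: audit → well-connected (pays 213); no audit → unconnected (pays 131).
Well-connected: 213 − 67 = 146 ≥ 131 − 18 = 113. Holds regardless of c. ✓
Unconnected: 131 − 2 ≥ 213 − c, so c ≥ 213 − 129 = 84.

84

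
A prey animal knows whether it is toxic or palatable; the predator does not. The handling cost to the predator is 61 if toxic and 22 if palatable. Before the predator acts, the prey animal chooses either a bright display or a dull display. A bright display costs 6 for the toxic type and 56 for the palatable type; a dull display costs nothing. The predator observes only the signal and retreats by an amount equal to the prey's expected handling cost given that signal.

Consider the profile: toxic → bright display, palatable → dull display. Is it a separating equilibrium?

Under separation the predator infers type exactly: bright display → toxic (pays 61), dull display → palatable (pays 22).
Toxic: bright display gives 61 − 6 = 55; dull display gives 22 − 0 = 22. No deviation. ✓
Palatable: dull display gives 22 − 0 = 22; bright display gives 61 − 56 = 5. No deviation. ✓
Neither type gains from mimicking the other.

Yes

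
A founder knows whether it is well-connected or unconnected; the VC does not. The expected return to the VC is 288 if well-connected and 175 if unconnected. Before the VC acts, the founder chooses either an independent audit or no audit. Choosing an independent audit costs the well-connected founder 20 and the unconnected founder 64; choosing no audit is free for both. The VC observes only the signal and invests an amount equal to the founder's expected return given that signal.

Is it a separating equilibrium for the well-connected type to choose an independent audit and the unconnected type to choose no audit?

No

Under separation the VC infers type exactly: audit → well-connected (pays 288), no audit → unconnected (pays 175).
Well-connected: audit gives 288 − 20 = 268; no audit gives 175 − 0 = 175. No deviation. ✓
Unconnected: no audit gives 175 − 0 = 175; audit gives 288 − 64 = 224. Would deviate. ✗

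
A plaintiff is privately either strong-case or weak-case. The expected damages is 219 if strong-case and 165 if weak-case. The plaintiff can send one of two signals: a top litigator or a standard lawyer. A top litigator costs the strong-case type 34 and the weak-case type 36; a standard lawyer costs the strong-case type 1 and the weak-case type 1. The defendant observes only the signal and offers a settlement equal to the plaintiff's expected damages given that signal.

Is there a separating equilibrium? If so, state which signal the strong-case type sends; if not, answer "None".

Try strong-case → top litigator, weak-case → standard lawyer:
  Under separation the defendant infers type exactly: top litigator → strong-case (pays 219), standard lawyer → weak-case (pays 165).
  Strong-case: top litigator gives 219 − 34 = 185; standard lawyer gives 165 − 1 = 164. No deviation. ✓
  Weak-case: standard lawyer gives 165 − 1 = 164; top litigator gives 219 − 36 = 183. Would deviate. ✗
Try strong-case → standard lawyer, weak-case → top litigator:
  Under separation the defendant infers type exactly: standard lawyer → strong-case (pays 219), top litigator → weak-case (pays 165).
  Strong-case: standard lawyer gives 219 − 1 = 218; top litigator gives 165 − 34 = 131. No deviation. ✓
  Weak-case: top litigator gives 165 − 36 = 129; standard lawyer gives 219 − 1 = 218. Would deviate. ✗
Neither assignment is incentive-compatible.

None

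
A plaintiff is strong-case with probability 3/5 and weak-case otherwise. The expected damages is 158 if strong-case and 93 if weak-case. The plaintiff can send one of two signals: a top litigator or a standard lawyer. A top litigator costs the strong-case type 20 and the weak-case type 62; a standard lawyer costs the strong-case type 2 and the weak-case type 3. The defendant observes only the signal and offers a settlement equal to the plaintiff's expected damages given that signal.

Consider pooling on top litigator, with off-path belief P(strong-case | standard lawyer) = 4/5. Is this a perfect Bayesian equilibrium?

No

At the pooled signal (top litigator) the defendant holds the prior 3/5 and pays 3/5·158 + 2/5·93 = 132. Off-path (standard lawyer) belief 4/5 gives 4/5·158 + 1/5·93 = 145.
Strong-case: top litigator gives 132 − 20 = 112; standard lawyer gives 145 − 2 = 143. Deviates. ✗
Weak-case: top litigator gives 132 − 62 = 70; standard lawyer gives 145 − 3 = 142. Deviates. ✗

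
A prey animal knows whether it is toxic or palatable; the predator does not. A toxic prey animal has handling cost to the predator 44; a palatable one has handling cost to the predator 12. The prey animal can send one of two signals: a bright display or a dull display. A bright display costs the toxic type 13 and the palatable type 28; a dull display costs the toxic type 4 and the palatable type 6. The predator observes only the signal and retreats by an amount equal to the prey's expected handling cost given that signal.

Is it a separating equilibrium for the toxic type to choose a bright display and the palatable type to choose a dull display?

Under separation the predator infers type exactly: bright display → toxic (pays 44), dull display → palatable (pays 12).
Toxic: bright display gives 44 − 13 = 31; dull display gives 12 − 4 = 8. No deviation. ✓
Palatable: dull display gives 12 − 6 = 6; bright display gives 44 − 28 = 16. Would deviate. ✗

No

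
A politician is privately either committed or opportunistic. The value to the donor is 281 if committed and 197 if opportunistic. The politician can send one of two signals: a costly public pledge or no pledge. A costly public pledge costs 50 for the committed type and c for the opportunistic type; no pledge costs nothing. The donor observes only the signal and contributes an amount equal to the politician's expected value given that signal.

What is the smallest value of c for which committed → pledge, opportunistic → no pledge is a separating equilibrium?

84

Under separation: pledge → committed (pays 281); no pledge → opportunistic (pays 197).
Committed: 281 − 50 = 231 ≥ 197 − 0 = 197. Holds regardless of c. ✓
Opportunistic: 197 − 0 ≥ 281 − c, so c ≥ 281 − 197 = 84.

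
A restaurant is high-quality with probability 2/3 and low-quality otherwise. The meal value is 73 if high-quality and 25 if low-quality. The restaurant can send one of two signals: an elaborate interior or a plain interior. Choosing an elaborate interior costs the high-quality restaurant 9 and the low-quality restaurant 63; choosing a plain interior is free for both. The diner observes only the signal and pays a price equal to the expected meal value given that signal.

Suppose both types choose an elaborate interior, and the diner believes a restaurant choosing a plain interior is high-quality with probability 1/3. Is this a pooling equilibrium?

On the equilibrium path (elaborate interior) the diner holds the prior 2/3 and pays 2/3·73 + 1/3·25 = 57. Off-path (plain interior) belief 1/3 gives 1/3·73 + 2/3·25 = 41.
High-quality: elaborate interior gives 57 − 9 = 48; plain interior gives 41 − 0 = 41. Stays. ✓
Low-quality: elaborate interior gives 57 − 63 = -6; plain interior gives 41 − 0 = 41. Deviates. ✗

No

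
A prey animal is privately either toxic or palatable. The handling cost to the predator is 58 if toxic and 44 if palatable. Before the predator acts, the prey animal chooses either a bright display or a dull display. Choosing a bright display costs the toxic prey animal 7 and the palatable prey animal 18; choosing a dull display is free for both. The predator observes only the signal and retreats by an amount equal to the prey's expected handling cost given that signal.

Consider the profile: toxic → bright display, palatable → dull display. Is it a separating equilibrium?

Under separation the predator infers type exactly: bright display → toxic (pays 58), dull display → palatable (pays 44).
Toxic: bright display gives 58 − 7 = 51; dull display gives 44 − 0 = 44. No deviation. ✓
Palatable: dull display gives 44 − 0 = 44; bright display gives 58 − 18 = 40. No deviation. ✓
Both incentive constraints hold.

Yes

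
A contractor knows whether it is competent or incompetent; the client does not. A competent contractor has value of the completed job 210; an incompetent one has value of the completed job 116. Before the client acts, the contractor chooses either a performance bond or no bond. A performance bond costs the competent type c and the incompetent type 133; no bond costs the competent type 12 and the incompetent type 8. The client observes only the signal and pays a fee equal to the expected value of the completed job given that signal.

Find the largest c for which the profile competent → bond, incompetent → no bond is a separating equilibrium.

Under separation: bond → competent (pays 210); no bond → incompetent (pays 116).
Incompetent: 116 − 8 = 108 ≥ 210 − 133 = 77. Holds regardless of c. ✓
Competent: 210 − c ≥ 116 − 12, so c ≤ 210 − 104 = 106.

106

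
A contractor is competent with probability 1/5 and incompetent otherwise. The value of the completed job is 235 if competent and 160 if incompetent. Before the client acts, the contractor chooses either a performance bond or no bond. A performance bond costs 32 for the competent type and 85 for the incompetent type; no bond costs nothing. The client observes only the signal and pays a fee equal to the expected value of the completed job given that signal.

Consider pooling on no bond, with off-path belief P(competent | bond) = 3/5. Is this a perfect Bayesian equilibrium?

On the equilibrium path (no bond) the client holds the prior 1/5 and pays 1/5·235 + 4/5·160 = 175. Off-path (bond) belief 3/5 gives 3/5·235 + 2/5·160 = 205.
Competent: no bond gives 175 − 0 = 175; bond gives 205 − 32 = 173. Stays. ✓
Incompetent: no bond gives 175 − 0 = 175; bond gives 205 − 85 = 120. Stays. ✓
Beliefs are Bayes-consistent on-path and both types best-respond.

Yes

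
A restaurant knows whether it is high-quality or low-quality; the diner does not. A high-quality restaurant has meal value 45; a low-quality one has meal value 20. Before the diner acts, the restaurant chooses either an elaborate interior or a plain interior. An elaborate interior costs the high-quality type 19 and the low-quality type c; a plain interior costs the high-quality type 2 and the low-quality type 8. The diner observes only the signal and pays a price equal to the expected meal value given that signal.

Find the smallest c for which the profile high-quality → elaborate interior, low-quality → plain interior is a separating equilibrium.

33

Under separation: elaborate interior → high-quality (pays 45); plain interior → low-quality (pays 20).
High-quality: 45 − 19 = 26 ≥ 20 − 2 = 18. Holds regardless of c. ✓
Low-quality: 20 − 8 ≥ 45 − c, so c ≥ 45 − 12 = 33.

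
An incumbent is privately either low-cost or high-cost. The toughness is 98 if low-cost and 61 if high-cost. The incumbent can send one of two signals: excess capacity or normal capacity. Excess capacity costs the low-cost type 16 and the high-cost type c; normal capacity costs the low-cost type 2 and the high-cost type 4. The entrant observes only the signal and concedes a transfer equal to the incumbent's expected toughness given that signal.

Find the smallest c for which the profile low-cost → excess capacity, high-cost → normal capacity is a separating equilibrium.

Under separation: excess capacity → low-cost (pays 98); normal capacity → high-cost (pays 61).
Low-cost: 98 − 16 = 82 ≥ 61 − 2 = 59. Holds regardless of c. ✓
High-cost: 61 − 4 ≥ 98 − c, so c ≥ 98 − 57 = 41.

41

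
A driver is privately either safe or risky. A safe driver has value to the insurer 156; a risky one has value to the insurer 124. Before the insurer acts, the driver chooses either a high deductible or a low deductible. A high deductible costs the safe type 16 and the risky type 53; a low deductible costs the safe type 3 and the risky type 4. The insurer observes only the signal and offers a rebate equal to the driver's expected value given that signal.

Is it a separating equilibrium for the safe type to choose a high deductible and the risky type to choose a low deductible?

Under separation the insurer infers type exactly: high deductible → safe (pays 156), low deductible → risky (pays 124).
Safe: high deductible gives 156 − 16 = 140; low deductible gives 124 − 3 = 121. No deviation. ✓
Risky: low deductible gives 124 − 4 = 120; high deductible gives 156 − 53 = 103. No deviation. ✓
Neither type gains from mimicking the other.

Yes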